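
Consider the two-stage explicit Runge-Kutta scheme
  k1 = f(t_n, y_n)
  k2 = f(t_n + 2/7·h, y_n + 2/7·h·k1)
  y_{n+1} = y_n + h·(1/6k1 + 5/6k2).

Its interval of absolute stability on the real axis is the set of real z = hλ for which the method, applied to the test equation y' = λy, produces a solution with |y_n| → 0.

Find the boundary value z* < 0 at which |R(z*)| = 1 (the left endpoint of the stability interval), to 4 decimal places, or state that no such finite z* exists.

With y'=λy (z=hλ):
  k1=λy_n ⇒ h·k1=z·y_n;  k2=λ(1+2/7z)y_n ⇒ h·k2=z(1+2/7z)y_n
  y_{n+1}/y_n = 1 + 1/6z + 5/6z(1+2/7z) = 1 + z + 5/21z²
  R(z) = 1 + z + 5/21z².

Solve |R(x)|<1 on ℝ⁻.
x=-0.74: |R|=0.3904
R=1: x+5/21x²=0 ⇒ x=−21/5=-4.2000; min R=1−1/(4·5/21)=-0.0500>−1
Confirm numerically:
  x=-4.135: |R|=0.93601 <1
  x=-2.597: |R|=0.00881 <1
  x=-2.036: |R|=0.04902 <1
  x=-4.787: |R|=1.66904 >1
  x=-4.342: |R|=1.14680 >1
  x=-4.298: |R|=1.10029 >1
Interval (-4.2000, 0).

z* = -4.2000.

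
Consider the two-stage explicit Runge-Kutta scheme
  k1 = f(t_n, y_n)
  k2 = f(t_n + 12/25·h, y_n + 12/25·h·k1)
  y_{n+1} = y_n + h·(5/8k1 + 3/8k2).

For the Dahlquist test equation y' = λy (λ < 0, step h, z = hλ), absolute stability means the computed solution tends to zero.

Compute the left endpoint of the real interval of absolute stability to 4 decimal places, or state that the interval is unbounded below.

left endpoint -5.5556.

On y'=λy, z=hλ:
  k1=λy_n ⇒ h·k1=z·y_n;  k2=λ(1+12/25z)y_n ⇒ h·k2=z(1+12/25z)y_n
  y_{n+1}/y_n = 1 + 5/8z + 3/8z(1+12/25z) = 1 + z + 9/50z²
  ⇒ R(z) = 1 + z + 9/50z².

Find x<0 with |R(x)|<1.
x=-0.94: |R|=0.2190
R=1: x+9/50x²=0 ⇒ x=−50/9=-5.5556; min R=1−1/(4·9/50)=-0.3889>−1
Confirm numerically:
  x=-5.020: |R|=0.51607 <1
  x=-3.378: |R|=0.32404 <1
  x=-3.300: |R|=0.33980 <1
  x=-6.110: |R|=1.60978 >1
  x=-6.027: |R|=1.51145 >1
  x=-5.630: |R|=1.07544 >1
Stable set (-5.5556, 0).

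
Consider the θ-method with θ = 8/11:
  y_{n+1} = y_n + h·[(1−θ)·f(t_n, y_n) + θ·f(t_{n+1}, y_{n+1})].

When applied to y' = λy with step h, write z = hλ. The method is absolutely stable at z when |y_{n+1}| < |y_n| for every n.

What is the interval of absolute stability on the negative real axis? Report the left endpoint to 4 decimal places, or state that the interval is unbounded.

Set f=λy, z=hλ:
  y_{n+1} = y_n + z·[3/11·y_n + 8/11·y_{n+1}] ⇒ (1 − 8/11z)y_{n+1} = (1 + 3/11z)y_n
  R(z) = (1 + 3/11z)/(1 − 8/11z).

Boundary: |R(x)|=1, x<0.
x=-0.34: |R|=0.7274
x=-2: |R|=0.1852
x=-10: |R|=0.2088
x=-100: |R|=0.3564
θ=8/11≥1/2 ⇒ |1+3/11x|<|1−8/11x| ∀x<0 ⇒ interval (−∞,0).

interval (−∞, 0).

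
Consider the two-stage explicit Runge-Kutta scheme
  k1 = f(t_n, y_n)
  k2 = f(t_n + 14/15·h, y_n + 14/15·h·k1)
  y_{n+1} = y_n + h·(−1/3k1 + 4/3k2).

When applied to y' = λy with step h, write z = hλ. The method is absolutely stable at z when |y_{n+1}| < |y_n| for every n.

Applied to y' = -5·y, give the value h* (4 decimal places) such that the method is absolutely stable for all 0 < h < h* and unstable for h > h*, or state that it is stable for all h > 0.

With y'=λy (z=hλ):
  k1=λy_n ⇒ h·k1=z·y_n;  k2=λ(1+14/15z)y_n ⇒ h·k2=z(1+14/15z)y_n
  y_{n+1}/y_n = 1 − 1/3z + 4/3z(1+14/15z) = 1 + z + 56/45z²
  R(z) = 1 + z + 56/45z².

Need |R(x)|<1, x<0.
x=-0.84: |R|=1.0381
R=1: x+56/45x²=0 ⇒ x=−45/56=-0.8036; min R=1−1/(4·56/45)=0.7991>−1
Confirm numerically:
  x=-0.639: |R|=0.86913 <1
  x=-0.531: |R|=0.81988 <1
  x=-0.325: |R|=0.80644 <1
  x=-1.274: |R|=1.74583 >1
  x=-1.267: |R|=1.73069 >1
Stable set (-0.8036, 0).

(-0.8036,0); λ=-5 ⇒ h* = (45/56)/5 = 0.1607.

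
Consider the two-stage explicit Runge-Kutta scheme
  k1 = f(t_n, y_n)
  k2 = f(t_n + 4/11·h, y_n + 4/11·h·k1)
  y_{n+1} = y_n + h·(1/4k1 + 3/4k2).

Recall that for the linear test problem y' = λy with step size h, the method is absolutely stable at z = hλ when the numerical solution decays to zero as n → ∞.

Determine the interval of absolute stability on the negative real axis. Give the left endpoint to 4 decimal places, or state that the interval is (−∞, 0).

On y'=λy, z=hλ:
  k1=λy_n ⇒ h·k1=z·y_n;  k2=λ(1+4/11z)y_n ⇒ h·k2=z(1+4/11z)y_n
  y_{n+1}/y_n = 1 + 1/4z + 3/4z(1+4/11z) = 1 + z + 3/11z²
  R(z) = 1 + z + 3/11z².

Find x<0 with |R(x)|<1.
x=-1.72: |R|=0.0868
R=1: x+3/11x²=0 ⇒ x=−11/3=-3.6667; min R=1−1/(4·3/11)=0.0833>−1
Confirm numerically:
  x=-2.924: |R|=0.40776 <1
  x=-2.916: |R|=0.40302 <1
  x=-2.100: |R|=0.10273 <1
  x=-1.674: |R|=0.09026 <1
  x=-4.259: |R|=1.68802 >1
  x=-4.164: |R|=1.56479 >1
  x=-3.941: |R|=1.29486 >1
Interval (-3.6667, 0).

z∈(-3.6667,0).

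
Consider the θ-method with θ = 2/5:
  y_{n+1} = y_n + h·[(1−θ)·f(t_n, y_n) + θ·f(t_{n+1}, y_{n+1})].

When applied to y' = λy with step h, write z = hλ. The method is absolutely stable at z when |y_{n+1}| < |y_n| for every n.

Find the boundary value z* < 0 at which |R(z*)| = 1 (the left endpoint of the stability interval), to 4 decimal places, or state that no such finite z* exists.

Test eqn y'=λy, z=hλ:
  y_{n+1} = y_n + z·[3/5·y_n + 2/5·y_{n+1}] ⇒ (1 − 2/5z)y_{n+1} = (1 + 3/5z)y_n
  Hence R(z) = (1 + 3/5z)/(1 − 2/5z).

Need |R(x)|<1, x<0.
x=-0.74: |R|=0.4290
R=−1: 1+3/5x = −1+2/5x ⇒ -1/5x=2 ⇒ x=2/(-1/5)=-10.0000
Confirm numerically:
  x=-9.351: |R|=0.97262 <1
  x=-8.096: |R|=0.91015 <1
  x=-7.591: |R|=0.88064 <1
  x=-10.168: |R|=1.00663 >1
  x=-10.042: |R|=1.00167 >1
So |R|<1 on (-10.0000, 0).

left endpoint -10.0000.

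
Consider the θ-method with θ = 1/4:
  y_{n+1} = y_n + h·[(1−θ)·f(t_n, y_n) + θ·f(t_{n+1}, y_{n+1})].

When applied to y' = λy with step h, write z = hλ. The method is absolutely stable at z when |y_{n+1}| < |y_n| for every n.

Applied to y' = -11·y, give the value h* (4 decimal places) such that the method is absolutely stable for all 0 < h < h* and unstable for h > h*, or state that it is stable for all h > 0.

On y'=λy, z=hλ:
  y_{n+1} = y_n + z·[3/4·y_n + 1/4·y_{n+1}] ⇒ (1 − 1/4z)y_{n+1} = (1 + 3/4z)y_n
  Hence R(z) = (1 + 3/4z)/(1 − 1/4z).

Boundary: |R(x)|=1, x<0.
x=-0.82: |R|=0.3195
R=−1: 1+3/4x = −1+1/4x ⇒ -1/2x=2 ⇒ x=2/(-1/2)=-4.0000
Confirm numerically:
  x=-3.720: |R|=0.92746 <1
  x=-2.151: |R|=0.39880 <1
  x=-2.130: |R|=0.38989 <1
  x=-4.310: |R|=1.07461 >1
  x=-4.303: |R|=1.07299 >1
Stable set (-4.0000, 0).

(-4.0000,0); λ=-11 ⇒ h* = (4)/11 = 0.3636.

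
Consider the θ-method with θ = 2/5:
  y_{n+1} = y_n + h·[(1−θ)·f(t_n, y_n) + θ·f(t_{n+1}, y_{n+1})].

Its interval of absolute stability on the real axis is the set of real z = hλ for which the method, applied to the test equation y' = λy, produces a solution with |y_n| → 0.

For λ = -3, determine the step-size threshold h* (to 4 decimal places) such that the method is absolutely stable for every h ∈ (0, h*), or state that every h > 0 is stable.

With y'=λy (z=hλ):
  y_{n+1} = y_n + z·[3/5·y_n + 2/5·y_{n+1}] ⇒ (1 − 2/5z)y_{n+1} = (1 + 3/5z)y_n
  ⇒ R(z) = (1 + 3/5z)/(1 − 2/5z).

Find x<0 with |R(x)|<1.
x=-1.7: |R|=0.0119
R=−1: 1+3/5x = −1+2/5x ⇒ -1/5x=2 ⇒ x=2/(-1/5)=-10.0000
Confirm numerically:
  x=-8.980: |R|=0.95557 <1
  x=-7.605: |R|=0.88149 <1
  x=-5.172: |R|=0.68535 <1
  x=-4.437: |R|=0.59903 <1
  x=-10.456: |R|=1.01760 >1
  x=-10.325: |R|=1.01267 >1
Interval (-10.0000, 0).

(-10.0000,0); λ=-3 ⇒ h* = (10)/3 = 3.3333.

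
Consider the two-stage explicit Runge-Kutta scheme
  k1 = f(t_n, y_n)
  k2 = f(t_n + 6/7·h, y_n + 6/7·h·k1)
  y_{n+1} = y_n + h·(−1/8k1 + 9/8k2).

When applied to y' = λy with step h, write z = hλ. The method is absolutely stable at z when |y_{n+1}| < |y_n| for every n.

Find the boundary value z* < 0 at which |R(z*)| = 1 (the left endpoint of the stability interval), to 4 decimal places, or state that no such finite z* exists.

Test eqn y'=λy, z=hλ:
  k1=λy_n ⇒ h·k1=z·y_n;  k2=λ(1+6/7z)y_n ⇒ h·k2=z(1+6/7z)y_n
  y_{n+1}/y_n = 1 − 1/8z + 9/8z(1+6/7z) = 1 + z + 27/28z²
  R(z) = 1 + z + 27/28z².

Boundary: |R(x)|=1, x<0.
x=-0.73: |R|=0.7839
R=1: x+27/28x²=0 ⇒ x=−28/27=-1.0370; min R=1−1/(4·27/28)=0.7407>−1
Confirm numerically:
  x=-0.949: |R|=0.91944 <1
  x=-0.534: |R|=0.74097 <1
  x=-0.529: |R|=0.74085 <1
  x=-0.472: |R|=0.74283 <1
  x=-1.557: |R|=1.78067 >1
  x=-1.224: |R|=1.22067 >1
Stable set (-1.0370, 0).

left endpoint -1.0370.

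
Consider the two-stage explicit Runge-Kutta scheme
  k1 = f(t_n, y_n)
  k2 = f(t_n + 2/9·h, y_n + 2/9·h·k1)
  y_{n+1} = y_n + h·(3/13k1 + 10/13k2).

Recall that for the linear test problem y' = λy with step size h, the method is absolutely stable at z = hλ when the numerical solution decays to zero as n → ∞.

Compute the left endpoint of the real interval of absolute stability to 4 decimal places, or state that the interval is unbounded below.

Test eqn y'=λy, z=hλ:
  k1=λy_n ⇒ h·k1=z·y_n;  k2=λ(1+2/9z)y_n ⇒ h·k2=z(1+2/9z)y_n
  y_{n+1}/y_n = 1 + 3/13z + 10/13z(1+2/9z) = 1 + z + 20/117z²
  R(z) = 1 + z + 20/117z².

Solve |R(x)|<1 on ℝ⁻.
x=-1.54: |R|=0.1346
R=1: x+20/117x²=0 ⇒ x=−117/20=-5.8500; min R=1−1/(4·20/117)=-0.4625>−1
Confirm numerically:
  x=-5.117: |R|=0.35884 <1
  x=-4.219: |R|=0.17627 <1
  x=-4.017: |R|=0.25866 <1
  x=-3.864: |R|=0.31178 <1
  x=-6.445: |R|=1.65552 >1
  x=-6.196: |R|=1.36646 >1
Stable set (-5.8500, 0).

left endpoint -5.8500.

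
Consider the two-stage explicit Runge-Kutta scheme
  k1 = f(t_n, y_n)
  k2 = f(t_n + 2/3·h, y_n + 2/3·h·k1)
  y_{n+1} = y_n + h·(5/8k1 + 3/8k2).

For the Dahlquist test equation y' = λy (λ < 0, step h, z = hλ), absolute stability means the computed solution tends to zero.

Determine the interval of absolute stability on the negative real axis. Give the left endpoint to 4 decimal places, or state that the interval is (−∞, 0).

With y'=λy (z=hλ):
  k1=λy_n ⇒ h·k1=z·y_n;  k2=λ(1+2/3z)y_n ⇒ h·k2=z(1+2/3z)y_n
  y_{n+1}/y_n = 1 + 5/8z + 3/8z(1+2/3z) = 1 + z + 1/4z²
  ⇒ R(z) = 1 + z + 1/4z².

Need |R(x)|<1, x<0.
x=-0.55: |R|=0.5256
R=1: x+1/4x²=0 ⇒ x=−4=-4.0000; min R=1−1/(4·1/4)=0.0000>−1
Confirm numerically:
  x=-3.865: |R|=0.86956 <1
  x=-2.512: |R|=0.06554 <1
  x=-2.347: |R|=0.03010 <1
  x=-4.229: |R|=1.24211 >1
  x=-4.059: |R|=1.05987 >1
So |R|<1 on (-4.0000, 0).

z∈(-4.0000,0).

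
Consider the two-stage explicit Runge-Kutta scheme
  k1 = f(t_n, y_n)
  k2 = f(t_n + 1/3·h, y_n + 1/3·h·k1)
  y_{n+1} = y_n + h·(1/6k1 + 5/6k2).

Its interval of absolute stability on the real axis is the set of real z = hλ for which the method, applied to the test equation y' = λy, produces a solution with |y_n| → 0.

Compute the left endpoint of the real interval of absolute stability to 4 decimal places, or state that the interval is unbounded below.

z* = -3.6000.

Test eqn y'=λy, z=hλ:
  k1=λy_n ⇒ h·k1=z·y_n;  k2=λ(1+1/3z)y_n ⇒ h·k2=z(1+1/3z)y_n
  y_{n+1}/y_n = 1 + 1/6z + 5/6z(1+1/3z) = 1 + z + 5/18z²
  ⇒ R(z) = 1 + z + 5/18z².

Need |R(x)|<1, x<0.
x=-1.55: |R|=0.1174
R=1: x+5/18x²=0 ⇒ x=−18/5=-3.6000; min R=1−1/(4·5/18)=0.1000>−1
Confirm numerically:
  x=-3.403: |R|=0.81378 <1
  x=-2.846: |R|=0.40392 <1
  x=-2.757: |R|=0.35440 <1
  x=-2.243: |R|=0.15451 <1
  x=-4.043: |R|=1.49751 >1
  x=-3.862: |R|=1.28107 >1
  x=-3.789: |R|=1.19892 >1
So |R|<1 on (-3.6000, 0).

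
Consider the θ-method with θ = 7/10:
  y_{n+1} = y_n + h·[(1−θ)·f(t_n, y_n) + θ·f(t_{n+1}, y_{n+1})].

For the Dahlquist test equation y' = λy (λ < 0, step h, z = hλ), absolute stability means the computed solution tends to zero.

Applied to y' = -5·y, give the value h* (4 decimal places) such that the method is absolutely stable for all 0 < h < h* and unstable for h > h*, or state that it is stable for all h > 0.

Set f=λy, z=hλ:
  y_{n+1} = y_n + z·[3/10·y_n + 7/10·y_{n+1}] ⇒ (1 − 7/10z)y_{n+1} = (1 + 3/10z)y_n
  so R(z) = (1 + 3/10z)/(1 − 7/10z).

Find x<0 with |R(x)|<1.
x=-1.39: |R|=0.2955
x=-2: |R|=0.1667
x=-10: |R|=0.2500
x=-100: |R|=0.4085
θ=7/10≥1/2 ⇒ |1+3/10x|<|1−7/10x| ∀x<0 ⇒ interval (−∞,0).

interval (−∞, 0). Any h>0 works for λ=-5.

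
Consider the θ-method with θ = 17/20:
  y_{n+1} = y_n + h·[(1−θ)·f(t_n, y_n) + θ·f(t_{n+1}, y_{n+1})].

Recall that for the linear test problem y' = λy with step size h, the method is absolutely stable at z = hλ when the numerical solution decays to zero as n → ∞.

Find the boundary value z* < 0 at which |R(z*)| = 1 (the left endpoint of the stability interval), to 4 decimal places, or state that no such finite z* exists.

interval (−∞, 0).

With y'=λy (z=hλ):
  y_{n+1} = y_n + z·[3/20·y_n + 17/20·y_{n+1}] ⇒ (1 − 17/20z)y_{n+1} = (1 + 3/20z)y_n
  Hence R(z) = (1 + 3/20z)/(1 − 17/20z).

Boundary: |R(x)|=1, x<0.
x=-0.5: |R|=0.6491
x=-2: |R|=0.2593
x=-10: |R|=0.0526
x=-100: |R|=0.1628
θ=17/20≥1/2 ⇒ |1+3/20x|<|1−17/20x| ∀x<0 ⇒ stable on all of ℝ⁻.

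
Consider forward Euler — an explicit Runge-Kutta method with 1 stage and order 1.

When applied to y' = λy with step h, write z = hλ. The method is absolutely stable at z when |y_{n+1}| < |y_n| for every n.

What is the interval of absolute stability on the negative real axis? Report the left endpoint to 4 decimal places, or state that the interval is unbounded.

On y'=λy, z=hλ:
  order 1, 1-stage ⇒ R(z)=1+z
  (e.g. R(-0.72)=0.28000, |R|=0.28000)

Find x<0 with |R(x)|<1.
x=-0.72: |R|=0.2800
|R(-2.02)|=1.0200 |R(-1.55)|=0.5500 |R(-1.12)|=0.1200
Bisect:
  x_lo=-2.5155 |R|=1.5155  x_hi=-0.0505 |R|=0.9495
  mid=-1.28299 |R|=0.28299 →hi
  mid=-1.89922 |R|=0.89922 →hi
  mid=-2.20733 |R|=1.20733 →lo
  mid=-2.05328 |R|=1.05328 →lo
  mid=-1.97625 |R|=0.97625 →hi
  mid=-2.01476 |R|=1.01476 →lo
  mid=-1.99551 |R|=0.99551 →hi
  mid=-2.00513 |R|=1.00513 →lo
  mid=-2.00032 |R|=1.00032 →lo
  mid=-1.99791 |R|=0.99791 →hi
  ...
  [-2.00002,-1.99987] ⇒ x*=-2.0000
Interval (-2.0000, 0).

z∈(-2.0000,0).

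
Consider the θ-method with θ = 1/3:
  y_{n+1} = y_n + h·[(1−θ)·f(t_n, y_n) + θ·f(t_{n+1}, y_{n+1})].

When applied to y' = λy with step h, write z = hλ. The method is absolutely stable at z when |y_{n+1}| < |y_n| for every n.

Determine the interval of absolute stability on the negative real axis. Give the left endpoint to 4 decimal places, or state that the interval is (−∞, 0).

(-6.0000, 0).

Test eqn y'=λy, z=hλ:
  y_{n+1} = y_n + z·[2/3·y_n + 1/3·y_{n+1}] ⇒ (1 − 1/3z)y_{n+1} = (1 + 2/3z)y_n
  so R(z) = (1 + 2/3z)/(1 − 1/3z).

Solve |R(x)|<1 on ℝ⁻.
x=-1.76: |R|=0.1092
R=−1: 1+2/3x = −1+1/3x ⇒ -1/3x=2 ⇒ x=2/(-1/3)=-6.0000
Confirm numerically:
  x=-5.645: |R|=0.95894 <1
  x=-3.662: |R|=0.64905 <1
  x=-3.443: |R|=0.60314 <1
  x=-6.395: |R|=1.04204 >1
  x=-6.235: |R|=1.02545 >1
  x=-6.093: |R|=1.01023 >1
Stable set (-6.0000, 0).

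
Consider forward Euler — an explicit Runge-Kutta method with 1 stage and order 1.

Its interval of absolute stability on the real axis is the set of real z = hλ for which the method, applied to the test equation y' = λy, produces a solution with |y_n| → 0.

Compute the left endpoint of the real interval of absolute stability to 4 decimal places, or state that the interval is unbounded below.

With y'=λy (z=hλ):
  order 1, 1-stage ⇒ R(z)=1+z
  (e.g. R(-0.64)=0.36000, |R|=0.36000)

Find x<0 with |R(x)|<1.
x=-0.64: |R|=0.3600
|R(-1.65)|=0.6500 |R(-1.5)|=0.5000 |R(-1.07)|=0.0700
Bisect:
  x_lo=-2.3553 |R|=1.3553  x_hi=-0.3062 |R|=0.6938
  mid=-1.33077 |R|=0.33077 →hi
  mid=-1.84303 |R|=0.84303 →hi
  mid=-2.09916 |R|=1.09916 →lo
  mid=-1.97110 |R|=0.97110 →hi
  mid=-2.03513 |R|=1.03513 →lo
  mid=-2.00312 |R|=1.00312 →lo
  mid=-1.98711 |R|=0.98711 →hi
  mid=-1.99511 |R|=0.99511 →hi
  mid=-1.99911 |R|=0.99911 →hi
  mid=-2.00111 |R|=1.00111 →lo
  ...
  [-2.00011,-1.99999] ⇒ x*=-2.0000
So |R|<1 on (-2.0000, 0).

left endpoint -2.0000.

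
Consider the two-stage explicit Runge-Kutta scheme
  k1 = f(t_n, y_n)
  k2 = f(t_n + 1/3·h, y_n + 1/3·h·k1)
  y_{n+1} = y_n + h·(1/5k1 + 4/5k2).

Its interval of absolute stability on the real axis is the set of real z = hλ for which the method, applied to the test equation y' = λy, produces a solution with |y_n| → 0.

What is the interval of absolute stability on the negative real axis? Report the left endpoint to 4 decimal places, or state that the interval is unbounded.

(-3.7500, 0).

Test eqn y'=λy, z=hλ:
  k1=λy_n ⇒ h·k1=z·y_n;  k2=λ(1+1/3z)y_n ⇒ h·k2=z(1+1/3z)y_n
  y_{n+1}/y_n = 1 + 1/5z + 4/5z(1+1/3z) = 1 + z + 4/15z²
  Hence R(z) = 1 + z + 4/15z².

Solve |R(x)|<1 on ℝ⁻.
x=-1.33: |R|=0.1417
R=1: x+4/15x²=0 ⇒ x=−15/4=-3.7500; min R=1−1/(4·4/15)=0.0625>−1
Confirm numerically:
  x=-2.915: |R|=0.35093 <1
  x=-2.758: |R|=0.27042 <1
  x=-2.415: |R|=0.14026 <1
  x=-4.260: |R|=1.57936 >1
  x=-3.961: |R|=1.22287 >1
Stable set (-3.7500, 0).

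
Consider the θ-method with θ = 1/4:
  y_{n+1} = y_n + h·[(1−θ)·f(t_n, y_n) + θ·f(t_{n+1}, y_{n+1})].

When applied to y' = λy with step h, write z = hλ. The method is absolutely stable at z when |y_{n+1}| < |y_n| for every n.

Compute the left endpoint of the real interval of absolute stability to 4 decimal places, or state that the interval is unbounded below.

On y'=λy, z=hλ:
  y_{n+1} = y_n + z·[3/4·y_n + 1/4·y_{n+1}] ⇒ (1 − 1/4z)y_{n+1} = (1 + 3/4z)y_n
  Hence R(z) = (1 + 3/4z)/(1 − 1/4z).

Find x<0 with |R(x)|<1.
x=-0.75: |R|=0.3684
R=−1: 1+3/4x = −1+1/4x ⇒ -1/2x=2 ⇒ x=2/(-1/2)=-4.0000
Confirm numerically:
  x=-3.226: |R|=0.78577 <1
  x=-3.050: |R|=0.73050 <1
  x=-2.757: |R|=0.63209 <1
  x=-4.575: |R|=1.13411 >1
  x=-4.402: |R|=1.09569 >1
Interval (-4.0000, 0).

left endpoint -4.0000.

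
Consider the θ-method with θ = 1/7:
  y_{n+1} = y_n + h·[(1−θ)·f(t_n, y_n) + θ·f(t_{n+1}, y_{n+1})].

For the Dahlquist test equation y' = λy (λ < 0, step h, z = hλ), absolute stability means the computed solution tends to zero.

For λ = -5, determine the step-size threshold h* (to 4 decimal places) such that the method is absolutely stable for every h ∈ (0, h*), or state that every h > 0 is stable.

(-2.8000,0); λ=-5 ⇒ h* = (14/5)/5 = 0.5600.

Set f=λy, z=hλ:
  y_{n+1} = y_n + z·[6/7·y_n + 1/7·y_{n+1}] ⇒ (1 − 1/7z)y_{n+1} = (1 + 6/7z)y_n
  R(z) = (1 + 6/7z)/(1 − 1/7z).

Solve |R(x)|<1 on ℝ⁻.
x=-0.98: |R|=0.1404
R=−1: 1+6/7x = −1+1/7x ⇒ -5/7x=2 ⇒ x=2/(-5/7)=-2.8000
Confirm numerically:
  x=-2.731: |R|=0.96455 <1
  x=-2.302: |R|=0.73232 <1
  x=-2.162: |R|=0.65182 <1
  x=-1.219: |R|=0.03820 <1
  x=-3.297: |R|=1.24133 >1
  x=-2.976: |R|=1.08821 >1
Stable set (-2.8000, 0).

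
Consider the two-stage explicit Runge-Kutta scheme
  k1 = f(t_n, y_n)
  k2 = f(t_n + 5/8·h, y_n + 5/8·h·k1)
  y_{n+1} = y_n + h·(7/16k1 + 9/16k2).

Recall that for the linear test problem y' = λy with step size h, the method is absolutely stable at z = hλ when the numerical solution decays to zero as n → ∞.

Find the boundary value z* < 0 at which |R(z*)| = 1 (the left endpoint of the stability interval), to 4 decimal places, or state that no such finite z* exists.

z* = -2.8444.

With y'=λy (z=hλ):
  k1=λy_n ⇒ h·k1=z·y_n;  k2=λ(1+5/8z)y_n ⇒ h·k2=z(1+5/8z)y_n
  y_{n+1}/y_n = 1 + 7/16z + 9/16z(1+5/8z) = 1 + z + 45/128z²
  R(z) = 1 + z + 45/128z².

Need |R(x)|<1, x<0.
x=-1.45: |R|=0.2892
R=1: x+45/128x²=0 ⇒ x=−128/45=-2.8444; min R=1−1/(4·45/128)=0.2889>−1
Confirm numerically:
  x=-2.736: |R|=0.89569 <1
  x=-2.513: |R|=0.70718 <1
  x=-1.172: |R|=0.31090 <1
  x=-3.328: |R|=1.56576 >1
  x=-3.261: |R|=1.47756 >1
Stable set (-2.8444, 0).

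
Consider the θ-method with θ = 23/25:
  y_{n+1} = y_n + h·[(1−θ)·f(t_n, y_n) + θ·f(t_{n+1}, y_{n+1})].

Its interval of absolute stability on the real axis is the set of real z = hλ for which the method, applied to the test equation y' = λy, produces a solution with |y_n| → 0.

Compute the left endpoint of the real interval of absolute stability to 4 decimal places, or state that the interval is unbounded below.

unbounded; (−∞, 0).

On y'=λy, z=hλ:
  y_{n+1} = y_n + z·[2/25·y_n + 23/25·y_{n+1}] ⇒ (1 − 23/25z)y_{n+1} = (1 + 2/25z)y_n
  so R(z) = (1 + 2/25z)/(1 − 23/25z).

Boundary: |R(x)|=1, x<0.
x=-1.35: |R|=0.3979
x=-2: |R|=0.2958
x=-10: |R|=0.0196
x=-100: |R|=0.0753
θ=23/25≥1/2 ⇒ |1+2/25x|<|1−23/25x| ∀x<0 ⇒ stable on all of ℝ⁻.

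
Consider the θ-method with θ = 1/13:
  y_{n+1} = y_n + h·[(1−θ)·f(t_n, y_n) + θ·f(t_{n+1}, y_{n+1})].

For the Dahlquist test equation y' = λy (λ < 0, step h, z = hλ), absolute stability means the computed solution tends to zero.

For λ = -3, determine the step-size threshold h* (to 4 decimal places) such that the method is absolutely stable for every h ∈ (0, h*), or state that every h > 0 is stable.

Set f=λy, z=hλ:
  y_{n+1} = y_n + z·[12/13·y_n + 1/13·y_{n+1}] ⇒ (1 − 1/13z)y_{n+1} = (1 + 12/13z)y_n
  Hence R(z) = (1 + 12/13z)/(1 − 1/13z).

Need |R(x)|<1, x<0.
x=-0.39: |R|=0.6214
R=−1: 1+12/13x = −1+1/13x ⇒ -11/13x=2 ⇒ x=2/(-11/13)=-2.3636
Confirm numerically:
  x=-2.171: |R|=0.86033 <1
  x=-1.371: |R|=0.24021 <1
  x=-1.236: |R|=0.12869 <1
  x=-0.980: |R|=0.08870 <1
  x=-2.949: |R|=1.40372 >1
  x=-2.606: |R|=1.17083 >1
Stable set (-2.3636, 0).

(-2.3636,0); λ=-3 ⇒ h* = (26/11)/3 = 0.7879.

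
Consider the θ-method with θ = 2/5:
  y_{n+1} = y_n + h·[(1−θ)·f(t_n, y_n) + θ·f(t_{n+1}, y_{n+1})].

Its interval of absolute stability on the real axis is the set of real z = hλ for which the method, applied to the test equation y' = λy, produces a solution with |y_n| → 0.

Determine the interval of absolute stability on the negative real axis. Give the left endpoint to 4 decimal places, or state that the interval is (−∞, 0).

On y'=λy, z=hλ:
  y_{n+1} = y_n + z·[3/5·y_n + 2/5·y_{n+1}] ⇒ (1 − 2/5z)y_{n+1} = (1 + 3/5z)y_n
  R(z) = (1 + 3/5z)/(1 − 2/5z).

Solve |R(x)|<1 on ℝ⁻.
x=-0.5: |R|=0.5833
R=−1: 1+3/5x = −1+2/5x ⇒ -1/5x=2 ⇒ x=2/(-1/5)=-10.0000
Confirm numerically:
  x=-8.133: |R|=0.91221 <1
  x=-8.090: |R|=0.90982 <1
  x=-6.629: |R|=0.81537 <1
  x=-10.537: |R|=1.02060 >1
  x=-10.426: |R|=1.01648 >1
Stable set (-10.0000, 0).

z∈(-10.0000,0).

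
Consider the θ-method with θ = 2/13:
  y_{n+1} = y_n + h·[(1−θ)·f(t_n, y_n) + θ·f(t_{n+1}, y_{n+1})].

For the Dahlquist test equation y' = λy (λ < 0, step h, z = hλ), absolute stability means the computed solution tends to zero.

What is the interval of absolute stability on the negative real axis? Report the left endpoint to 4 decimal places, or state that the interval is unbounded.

z∈(-2.8889,0).

With y'=λy (z=hλ):
  y_{n+1} = y_n + z·[11/13·y_n + 2/13·y_{n+1}] ⇒ (1 − 2/13z)y_{n+1} = (1 + 11/13z)y_n
  Hence R(z) = (1 + 11/13z)/(1 − 2/13z).

Solve |R(x)|<1 on ℝ⁻.
x=-1.49: |R|=0.2121
R=−1: 1+11/13x = −1+2/13x ⇒ -9/13x=2 ⇒ x=2/(-9/13)=-2.8889
Confirm numerically:
  x=-2.567: |R|=0.84024 <1
  x=-2.340: |R|=0.72059 <1
  x=-1.822: |R|=0.42310 <1
  x=-1.200: |R|=0.01299 <1
  x=-3.488: |R|=1.26992 >1
  x=-3.381: |R|=1.22412 >1
  x=-3.191: |R|=1.14028 >1
Stable set (-2.8889, 0).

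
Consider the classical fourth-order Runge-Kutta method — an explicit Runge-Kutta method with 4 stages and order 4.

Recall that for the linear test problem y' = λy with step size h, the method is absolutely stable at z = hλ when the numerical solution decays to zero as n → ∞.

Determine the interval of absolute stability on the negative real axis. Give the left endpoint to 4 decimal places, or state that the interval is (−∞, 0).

With y'=λy (z=hλ):
  order 4, 4-stage ⇒ R(z)=1+z+z^2/2+z^3/6+z^4/24
  (e.g. R(-0.75)=0.47412, |R|=0.47412)

Solve |R(x)|<1 on ℝ⁻.
x=-0.75: |R|=0.4741
|R(-2.07)|=0.3592 |R(-1.2)|=0.3184 |R(-0.5)|=0.6068
Bisect:
  x_lo=-3.1210 |R|=1.6360  x_hi=-0.2959 |R|=0.7439
  mid=-1.70846 |R|=0.27482 →hi
  mid=-2.41474 |R|=0.57071 →hi
  mid=-2.76788 |R|=0.97407 →hi
  mid=-2.94445 |R|=1.26771 →lo
  mid=-2.85617 |R|=1.11222 →lo
  mid=-2.81203 |R|=1.04106 →lo
  mid=-2.78995 |R|=1.00705 →lo
  mid=-2.77892 |R|=0.99043 →hi
  ...
  [-2.78530,-2.78513] ⇒ x*=-2.7853
Interval (-2.7853, 0).

(-2.7853, 0).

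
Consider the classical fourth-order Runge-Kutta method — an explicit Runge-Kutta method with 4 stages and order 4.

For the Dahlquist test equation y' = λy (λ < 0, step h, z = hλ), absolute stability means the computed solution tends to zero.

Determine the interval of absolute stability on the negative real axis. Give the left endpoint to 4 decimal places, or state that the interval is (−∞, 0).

Set f=λy, z=hλ:
  order 4, 4-stage ⇒ R(z)=1+z+z^2/2+z^3/6+z^4/24
  (e.g. R(-1.6)=0.27040, |R|=0.27040)

Find x<0 with |R(x)|<1.
x=-1.6: |R|=0.2704
|R(-2.51)|=0.6583 |R(-2.25)|=0.4507 |R(-1.34)|=0.2911
Bisect:
  x_lo=-3.2855 |R|=2.0559  x_hi=-0.1875 |R|=0.8290
  mid=-1.73650 |R|=0.27737 →hi
  mid=-2.51100 |R|=0.65931 →hi
  mid=-2.89825 |R|=1.18409 →lo
  mid=-2.70462 |R|=0.88503 →hi
  mid=-2.80144 |R|=1.02461 →lo
  mid=-2.75303 |R|=0.95244 →hi
  mid=-2.77723 |R|=0.98792 →hi
  mid=-2.78933 |R|=1.00611 →lo
  ...
  [-2.78536,-2.78517] ⇒ x*=-2.7853
So |R|<1 on (-2.7853, 0).

(-2.7853, 0).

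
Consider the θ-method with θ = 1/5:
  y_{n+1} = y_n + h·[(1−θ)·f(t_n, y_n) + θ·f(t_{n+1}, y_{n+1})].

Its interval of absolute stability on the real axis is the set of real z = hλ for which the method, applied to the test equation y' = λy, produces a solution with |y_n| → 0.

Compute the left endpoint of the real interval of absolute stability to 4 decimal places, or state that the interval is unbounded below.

z* = -3.3333.

With y'=λy (z=hλ):
  y_{n+1} = y_n + z·[4/5·y_n + 1/5·y_{n+1}] ⇒ (1 − 1/5z)y_{n+1} = (1 + 4/5z)y_n
  so R(z) = (1 + 4/5z)/(1 − 1/5z).

Need |R(x)|<1, x<0.
x=-1.4: |R|=0.0937
R=−1: 1+4/5x = −1+1/5x ⇒ -3/5x=2 ⇒ x=2/(-3/5)=-3.3333
Confirm numerically:
  x=-3.158: |R|=0.93552 <1
  x=-2.781: |R|=0.78705 <1
  x=-1.681: |R|=0.25805 <1
  x=-3.888: |R|=1.18722 >1
  x=-3.467: |R|=1.04736 >1
Interval (-3.3333, 0).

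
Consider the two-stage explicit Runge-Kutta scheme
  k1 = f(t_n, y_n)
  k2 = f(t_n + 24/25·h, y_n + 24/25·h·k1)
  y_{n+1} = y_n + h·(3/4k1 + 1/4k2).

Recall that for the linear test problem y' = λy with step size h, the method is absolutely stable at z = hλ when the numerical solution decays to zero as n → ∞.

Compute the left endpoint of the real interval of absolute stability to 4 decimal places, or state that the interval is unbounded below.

Test eqn y'=λy, z=hλ:
  k1=λy_n ⇒ h·k1=z·y_n;  k2=λ(1+24/25z)y_n ⇒ h·k2=z(1+24/25z)y_n
  y_{n+1}/y_n = 1 + 3/4z + 1/4z(1+24/25z) = 1 + z + 6/25z²
  so R(z) = 1 + z + 6/25z².

Boundary: |R(x)|=1, x<0.
x=-1.62: |R|=0.0099
R=1: x+6/25x²=0 ⇒ x=−25/6=-4.1667; min R=1−1/(4·6/25)=-0.0417>−1
Confirm numerically:
  x=-3.864: |R|=0.71932 <1
  x=-3.493: |R|=0.43525 <1
  x=-1.832: |R|=0.02651 <1
  x=-4.711: |R|=1.61545 >1
  x=-4.577: |R|=1.45074 >1
So |R|<1 on (-4.1667, 0).

z* = -4.1667.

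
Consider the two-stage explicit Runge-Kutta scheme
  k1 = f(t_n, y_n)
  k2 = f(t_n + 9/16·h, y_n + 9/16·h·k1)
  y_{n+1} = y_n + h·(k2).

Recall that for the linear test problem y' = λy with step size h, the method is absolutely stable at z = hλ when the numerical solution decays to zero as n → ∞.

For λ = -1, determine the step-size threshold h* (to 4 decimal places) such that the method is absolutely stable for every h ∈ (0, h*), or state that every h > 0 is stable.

(-1.7778,0); λ=-1 ⇒ h* = (16/9)/1 = 1.7778.

Set f=λy, z=hλ:
  k1=λy_n ⇒ h·k1=z·y_n;  k2=λ(1+9/16z)y_n ⇒ h·k2=z(1+9/16z)y_n
  y_{n+1}/y_n = 1 + z(1+9/16z) = 1 + z + 9/16z²
  Hence R(z) = 1 + z + 9/16z².

Find x<0 with |R(x)|<1.
x=-0.52: |R|=0.6321
R=1: x+9/16x²=0 ⇒ x=−16/9=-1.7778; min R=1−1/(4·9/16)=0.5556>−1
Confirm numerically:
  x=-1.742: |R|=0.96494 <1
  x=-1.626: |R|=0.86118 <1
  x=-1.292: |R|=0.64696 <1
  x=-2.010: |R|=1.26256 >1
  x=-1.807: |R|=1.02970 >1
Stable set (-1.7778, 0).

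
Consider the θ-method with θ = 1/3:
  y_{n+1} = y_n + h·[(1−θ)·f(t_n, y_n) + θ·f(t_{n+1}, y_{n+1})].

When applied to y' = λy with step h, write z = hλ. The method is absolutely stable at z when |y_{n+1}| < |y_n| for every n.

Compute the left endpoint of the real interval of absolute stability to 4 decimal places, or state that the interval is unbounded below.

z* = -6.0000.

With y'=λy (z=hλ):
  y_{n+1} = y_n + z·[2/3·y_n + 1/3·y_{n+1}] ⇒ (1 − 1/3z)y_{n+1} = (1 + 2/3z)y_n
  ⇒ R(z) = (1 + 2/3z)/(1 − 1/3z).

Need |R(x)|<1, x<0.
x=-0.48: |R|=0.5862
R=−1: 1+2/3x = −1+1/3x ⇒ -1/3x=2 ⇒ x=2/(-1/3)=-6.0000
Confirm numerically:
  x=-5.206: |R|=0.90324 <1
  x=-4.643: |R|=0.82245 <1
  x=-2.680: |R|=0.41549 <1
  x=-2.632: |R|=0.40199 <1
  x=-6.361: |R|=1.03856 >1
  x=-6.274: |R|=1.02954 >1
  x=-6.255: |R|=1.02755 >1
Stable set (-6.0000, 0).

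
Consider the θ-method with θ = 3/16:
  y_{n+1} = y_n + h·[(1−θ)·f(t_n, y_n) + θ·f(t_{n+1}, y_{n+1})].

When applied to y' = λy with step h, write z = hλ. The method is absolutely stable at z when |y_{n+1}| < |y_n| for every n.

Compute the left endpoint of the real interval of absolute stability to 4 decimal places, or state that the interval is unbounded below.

Set f=λy, z=hλ:
  y_{n+1} = y_n + z·[13/16·y_n + 3/16·y_{n+1}] ⇒ (1 − 3/16z)y_{n+1} = (1 + 13/16z)y_n
  so R(z) = (1 + 13/16z)/(1 − 3/16z).

Solve |R(x)|<1 on ℝ⁻.
x=-1.33: |R|=0.0645
R=−1: 1+13/16x = −1+3/16x ⇒ -5/8x=2 ⇒ x=2/(-5/8)=-3.2000
Confirm numerically:
  x=-2.841: |R|=0.85361 <1
  x=-1.575: |R|=0.21592 <1
  x=-1.307: |R|=0.04975 <1
  x=-3.690: |R|=1.18101 >1
  x=-3.478: |R|=1.10517 >1
Stable set (-3.2000, 0).

z* = -3.2000.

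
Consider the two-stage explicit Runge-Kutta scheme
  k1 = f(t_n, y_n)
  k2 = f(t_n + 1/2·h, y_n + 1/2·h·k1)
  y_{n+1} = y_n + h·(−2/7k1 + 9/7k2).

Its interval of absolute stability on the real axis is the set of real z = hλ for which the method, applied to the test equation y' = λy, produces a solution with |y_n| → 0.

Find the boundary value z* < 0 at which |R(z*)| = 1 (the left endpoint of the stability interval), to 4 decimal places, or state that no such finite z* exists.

Test eqn y'=λy, z=hλ:
  k1=λy_n ⇒ h·k1=z·y_n;  k2=λ(1+1/2z)y_n ⇒ h·k2=z(1+1/2z)y_n
  y_{n+1}/y_n = 1 − 2/7z + 9/7z(1+1/2z) = 1 + z + 9/14z²
  ⇒ R(z) = 1 + z + 9/14z².

Need |R(x)|<1, x<0.
x=-0.64: |R|=0.6233
R=1: x+9/14x²=0 ⇒ x=−14/9=-1.5556; min R=1−1/(4·9/14)=0.6111>−1
Confirm numerically:
  x=-1.236: |R|=0.74609 <1
  x=-1.098: |R|=0.67703 <1
  x=-0.845: |R|=0.61402 <1
  x=-0.716: |R|=0.61356 <1
  x=-2.020: |R|=1.60311 >1
  x=-2.017: |R|=1.59833 >1
Stable set (-1.5556, 0).

z* = -1.5556.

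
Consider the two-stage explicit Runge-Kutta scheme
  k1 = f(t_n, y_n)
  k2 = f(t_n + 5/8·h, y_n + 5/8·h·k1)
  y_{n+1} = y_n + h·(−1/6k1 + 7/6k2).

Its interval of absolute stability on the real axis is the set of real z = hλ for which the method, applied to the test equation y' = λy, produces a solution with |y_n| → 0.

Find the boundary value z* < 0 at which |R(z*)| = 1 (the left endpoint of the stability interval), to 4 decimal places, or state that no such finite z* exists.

left endpoint -1.3714.

Set f=λy, z=hλ:
  k1=λy_n ⇒ h·k1=z·y_n;  k2=λ(1+5/8z)y_n ⇒ h·k2=z(1+5/8z)y_n
  y_{n+1}/y_n = 1 − 1/6z + 7/6z(1+5/8z) = 1 + z + 35/48z²
  R(z) = 1 + z + 35/48z².

Boundary: |R(x)|=1, x<0.
x=-1.69: |R|=1.3926
R=1: x+35/48x²=0 ⇒ x=−48/35=-1.3714; min R=1−1/(4·35/48)=0.6571>−1
Confirm numerically:
  x=-1.327: |R|=0.95701 <1
  x=-1.208: |R|=0.85605 <1
  x=-0.991: |R|=0.72510 <1
  x=-0.737: |R|=0.65906 <1
  x=-1.913: |R|=1.75544 >1
  x=-1.811: |R|=1.58046 >1
Stable set (-1.3714, 0).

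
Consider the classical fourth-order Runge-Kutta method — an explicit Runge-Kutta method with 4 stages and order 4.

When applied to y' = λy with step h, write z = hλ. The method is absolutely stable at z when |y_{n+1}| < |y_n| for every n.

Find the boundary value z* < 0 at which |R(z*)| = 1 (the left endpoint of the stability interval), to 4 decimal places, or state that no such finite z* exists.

left endpoint -2.7853.

On y'=λy, z=hλ:
  order 4, 4-stage ⇒ R(z)=1+z+z^2/2+z^3/6+z^4/24
  (e.g. R(-1.63)=0.27079, |R|=0.27079)

Boundary: |R(x)|=1, x<0.
x=-1.63: |R|=0.2708
|R(-2.73)|=0.9198 |R(-1.26)|=0.3054 |R(-1.15)|=0.3306
Bisect:
  x_lo=-3.2064 |R|=1.8441  x_hi=-0.0881 |R|=0.9157
  mid=-1.64726 |R|=0.27130 →hi
  mid=-2.42684 |R|=0.58106 →hi
  mid=-2.81663 |R|=1.04829 →lo
  mid=-2.62174 |R|=0.78014 →hi
  mid=-2.71918 |R|=0.90482 →hi
  mid=-2.76791 |R|=0.97410 →hi
  mid=-2.79227 |R|=1.01057 →lo
  mid=-2.78009 |R|=0.99218 →hi
  ...
  [-2.78542,-2.78523] ⇒ x*=-2.7853
Stable set (-2.7853, 0).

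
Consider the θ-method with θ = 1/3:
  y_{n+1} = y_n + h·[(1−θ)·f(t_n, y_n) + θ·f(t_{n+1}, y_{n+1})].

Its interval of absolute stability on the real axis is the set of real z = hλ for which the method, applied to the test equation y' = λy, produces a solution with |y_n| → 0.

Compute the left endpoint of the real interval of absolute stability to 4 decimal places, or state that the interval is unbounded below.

Test eqn y'=λy, z=hλ:
  y_{n+1} = y_n + z·[2/3·y_n + 1/3·y_{n+1}] ⇒ (1 − 1/3z)y_{n+1} = (1 + 2/3z)y_n
  ⇒ R(z) = (1 + 2/3z)/(1 − 1/3z).

Solve |R(x)|<1 on ℝ⁻.
x=-1.08: |R|=0.2059
R=−1: 1+2/3x = −1+1/3x ⇒ -1/3x=2 ⇒ x=2/(-1/3)=-6.0000
Confirm numerically:
  x=-4.499: |R|=0.79984 <1
  x=-4.183: |R|=0.74704 <1
  x=-3.310: |R|=0.57369 <1
  x=-2.904: |R|=0.47561 <1
  x=-6.584: |R|=1.06093 >1
  x=-6.424: |R|=1.04499 >1
  x=-6.192: |R|=1.02089 >1
So |R|<1 on (-6.0000, 0).

z* = -6.0000.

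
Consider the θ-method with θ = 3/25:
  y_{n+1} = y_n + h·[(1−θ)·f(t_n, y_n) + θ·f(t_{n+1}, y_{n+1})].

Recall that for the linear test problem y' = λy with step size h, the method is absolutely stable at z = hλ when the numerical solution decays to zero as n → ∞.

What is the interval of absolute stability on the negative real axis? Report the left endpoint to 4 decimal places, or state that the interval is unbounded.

Test eqn y'=λy, z=hλ:
  y_{n+1} = y_n + z·[22/25·y_n + 3/25·y_{n+1}] ⇒ (1 − 3/25z)y_{n+1} = (1 + 22/25z)y_n
  Hence R(z) = (1 + 22/25z)/(1 − 3/25z).

Find x<0 with |R(x)|<1.
x=-1.7: |R|=0.4120
R=−1: 1+22/25x = −1+3/25x ⇒ -19/25x=2 ⇒ x=2/(-19/25)=-2.6316
Confirm numerically:
  x=-1.833: |R|=0.50251 <1
  x=-1.517: |R|=0.28337 <1
  x=-1.277: |R|=0.10732 <1
  x=-1.119: |R|=0.01347 <1
  x=-2.714: |R|=1.04725 >1
  x=-2.665: |R|=1.01925 >1
Stable set (-2.6316, 0).

(-2.6316, 0).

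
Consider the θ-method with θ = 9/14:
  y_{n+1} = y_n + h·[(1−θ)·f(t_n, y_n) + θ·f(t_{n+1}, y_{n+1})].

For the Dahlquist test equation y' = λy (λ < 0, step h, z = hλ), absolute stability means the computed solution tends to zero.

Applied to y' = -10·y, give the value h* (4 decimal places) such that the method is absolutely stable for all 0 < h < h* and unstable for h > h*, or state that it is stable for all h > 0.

With y'=λy (z=hλ):
  y_{n+1} = y_n + z·[5/14·y_n + 9/14·y_{n+1}] ⇒ (1 − 9/14z)y_{n+1} = (1 + 5/14z)y_n
  Hence R(z) = (1 + 5/14z)/(1 − 9/14z).

Need |R(x)|<1, x<0.
x=-1.49: |R|=0.2390
x=-2: |R|=0.1250
x=-10: |R|=0.3462
x=-100: |R|=0.5317
θ=9/14≥1/2 ⇒ |1+5/14x|<|1−9/14x| ∀x<0 ⇒ interval (−∞,0).

unbounded; (−∞, 0). Any h>0 works for λ=-10.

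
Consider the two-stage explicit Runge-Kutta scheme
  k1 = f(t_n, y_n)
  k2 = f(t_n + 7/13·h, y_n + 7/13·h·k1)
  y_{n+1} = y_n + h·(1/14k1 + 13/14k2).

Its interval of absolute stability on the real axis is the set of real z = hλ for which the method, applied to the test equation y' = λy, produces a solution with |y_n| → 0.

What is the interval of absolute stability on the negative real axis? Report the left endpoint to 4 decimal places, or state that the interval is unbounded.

Test eqn y'=λy, z=hλ:
  k1=λy_n ⇒ h·k1=z·y_n;  k2=λ(1+7/13z)y_n ⇒ h·k2=z(1+7/13z)y_n
  y_{n+1}/y_n = 1 + 1/14z + 13/14z(1+7/13z) = 1 + z + 1/2z²
  ⇒ R(z) = 1 + z + 1/2z².

Need |R(x)|<1, x<0.
x=-1.75: |R|=0.7812
R=1: x+1/2x²=0 ⇒ x=−2=-2.0000; min R=1−1/(4·1/2)=0.5000>−1
Confirm numerically:
  x=-0.975: |R|=0.50031 <1
  x=-0.888: |R|=0.50627 <1
  x=-0.855: |R|=0.51051 <1
  x=-2.366: |R|=1.43298 >1
  x=-2.052: |R|=1.05335 >1
So |R|<1 on (-2.0000, 0).

z∈(-2.0000,0).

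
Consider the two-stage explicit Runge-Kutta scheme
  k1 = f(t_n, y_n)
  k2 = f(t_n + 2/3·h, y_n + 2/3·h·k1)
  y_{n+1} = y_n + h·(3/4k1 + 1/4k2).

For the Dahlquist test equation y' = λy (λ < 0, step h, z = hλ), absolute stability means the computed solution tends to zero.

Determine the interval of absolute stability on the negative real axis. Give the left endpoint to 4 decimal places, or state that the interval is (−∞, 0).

(-6.0000, 0).

Set f=λy, z=hλ:
  k1=λy_n ⇒ h·k1=z·y_n;  k2=λ(1+2/3z)y_n ⇒ h·k2=z(1+2/3z)y_n
  y_{n+1}/y_n = 1 + 3/4z + 1/4z(1+2/3z) = 1 + z + 1/6z²
  Hence R(z) = 1 + z + 1/6z².

Boundary: |R(x)|=1, x<0.
x=-1.66: |R|=0.2007
R=1: x+1/6x²=0 ⇒ x=−6=-6.0000; min R=1−1/(4·1/6)=-0.5000>−1
Confirm numerically:
  x=-5.231: |R|=0.32956 <1
  x=-3.607: |R|=0.43859 <1
  x=-3.151: |R|=0.49620 <1
  x=-2.927: |R|=0.49911 <1
  x=-6.283: |R|=1.29635 >1
  x=-6.117: |R|=1.11928 >1
So |R|<1 on (-6.0000, 0).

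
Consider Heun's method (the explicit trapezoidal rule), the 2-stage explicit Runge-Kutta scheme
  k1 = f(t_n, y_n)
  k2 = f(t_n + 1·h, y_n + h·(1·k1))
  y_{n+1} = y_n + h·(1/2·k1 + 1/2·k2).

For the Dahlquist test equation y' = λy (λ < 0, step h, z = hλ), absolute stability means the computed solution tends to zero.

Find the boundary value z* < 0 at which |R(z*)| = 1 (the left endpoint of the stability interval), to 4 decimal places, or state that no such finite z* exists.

z* = -2.0000.

Set f=λy, z=hλ:
  order 2, 2-stage ⇒ R(z)=1+z+z^2/2
  (e.g. R(-1.44)=0.59680, |R|=0.59680)

Boundary: |R(x)|=1, x<0.
x=-1.44: |R|=0.5968
|R(-1.6)|=0.6800 |R(-1.2)|=0.5200 |R(-0.56)|=0.5968
Bisect:
  x_lo=-2.4891 |R|=1.6086  x_hi=-0.3345 |R|=0.7214
  mid=-1.41180 |R|=0.58479 →hi
  mid=-1.95043 |R|=0.95165 →hi
  mid=-2.21974 |R|=1.24388 →lo
  mid=-2.08508 |R|=1.08870 →lo
  mid=-2.01775 |R|=1.01791 →lo
  mid=-1.98409 |R|=0.98422 →hi
  mid=-2.00092 |R|=1.00092 →lo
  mid=-1.99251 |R|=0.99253 →hi
  ...
  [-2.00000,-1.99987] ⇒ x*=-2.0000
Interval (-2.0000, 0).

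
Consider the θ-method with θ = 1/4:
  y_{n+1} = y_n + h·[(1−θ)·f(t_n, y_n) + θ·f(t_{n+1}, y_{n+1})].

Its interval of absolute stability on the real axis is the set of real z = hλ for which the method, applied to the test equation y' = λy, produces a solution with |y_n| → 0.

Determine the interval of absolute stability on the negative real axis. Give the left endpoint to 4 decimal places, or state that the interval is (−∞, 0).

z∈(-4.0000,0).

Set f=λy, z=hλ:
  y_{n+1} = y_n + z·[3/4·y_n + 1/4·y_{n+1}] ⇒ (1 − 1/4z)y_{n+1} = (1 + 3/4z)y_n
  Hence R(z) = (1 + 3/4z)/(1 − 1/4z).

Solve |R(x)|<1 on ℝ⁻.
x=-1.25: |R|=0.0476
R=−1: 1+3/4x = −1+1/4x ⇒ -1/2x=2 ⇒ x=2/(-1/2)=-4.0000
Confirm numerically:
  x=-3.847: |R|=0.96100 <1
  x=-2.826: |R|=0.65602 <1
  x=-2.121: |R|=0.38605 <1
  x=-4.239: |R|=1.05802 >1
  x=-4.056: |R|=1.01390 >1
Stable set (-4.0000, 0).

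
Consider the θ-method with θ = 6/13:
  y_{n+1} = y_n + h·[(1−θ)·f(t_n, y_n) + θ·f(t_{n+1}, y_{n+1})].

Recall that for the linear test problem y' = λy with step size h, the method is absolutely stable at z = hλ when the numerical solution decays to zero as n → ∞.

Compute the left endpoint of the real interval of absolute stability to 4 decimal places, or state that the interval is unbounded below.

z* = -26.0000.

Test eqn y'=λy, z=hλ:
  y_{n+1} = y_n + z·[7/13·y_n + 6/13·y_{n+1}] ⇒ (1 − 6/13z)y_{n+1} = (1 + 7/13z)y_n
  R(z) = (1 + 7/13z)/(1 − 6/13z).

Boundary: |R(x)|=1, x<0.
x=-0.32: |R|=0.7212
R=−1: 1+7/13x = −1+6/13x ⇒ -1/13x=2 ⇒ x=2/(-1/13)=-26.0000
Confirm numerically:
  x=-19.997: |R|=0.95486 <1
  x=-12.410: |R|=0.84461 <1
  x=-11.313: |R|=0.81841 <1
  x=-26.218: |R|=1.00128 >1
  x=-26.157: |R|=1.00092 >1
So |R|<1 on (-26.0000, 0).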